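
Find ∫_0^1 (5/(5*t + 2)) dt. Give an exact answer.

log(7/2)

Let u = 5*t + 2, so du = 5 dt. When t = 0, u = 2; when t = 1, u = 7.
The integral becomes ∫ 1/u du from 2 to 7, with antiderivative log(u).
Back in t: F(t) = log(5*t + 2).
Then F(1) - F(0) = (log(7)) - (log(2)) = log(7/2).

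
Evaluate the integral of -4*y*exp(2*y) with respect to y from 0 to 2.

Integrate by parts once (u = y, dv = -4*exp(2*y) dy).
An antiderivative is F(y) = (-2*y + 1)*exp(2*y).
Then F(2) - F(0) = (-3*exp(4)) - (1) = -3*exp(4) - 1.

-3*exp(4) - 1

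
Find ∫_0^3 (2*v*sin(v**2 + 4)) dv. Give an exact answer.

Let u = v**2 + 4, so du = 2*v dv. When v = 0, u = 4; when v = 3, u = 13.
The integral becomes ∫ sin(u) du from 4 to 13, with antiderivative -cos(u).
Back in v: F(v) = -cos(v**2 + 4).
Then F(3) - F(0) = (-cos(13)) - (-cos(4)) = -cos(13) + cos(4).

-cos(13) + cos(4)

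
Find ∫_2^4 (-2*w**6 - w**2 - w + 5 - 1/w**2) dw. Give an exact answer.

By the power rule, an antiderivative is F(w) = -2*w**7/7 - w**3/3 - w**2/2 + 5*w + 1/w.
Then F(4) - F(2) = (-393979/84) - (-1291/42) = -391397/84.

-391397/84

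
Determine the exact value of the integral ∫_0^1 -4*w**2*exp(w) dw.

8 - 4*E

Integrate by parts twice (u = w^2, dv = -4*exp(w) dw).
An antiderivative is F(w) = (-4*w**2 + 8*w - 8)*exp(w).
Then F(1) - F(0) = (-4*E) - (-8) = 8 - 4*E.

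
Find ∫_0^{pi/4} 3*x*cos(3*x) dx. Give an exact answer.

Integrate by parts once (u = x, dv = 3*cos(3*x) dx).
An antiderivative is F(x) = x*sin(3*x) + cos(3*x)/3.
Then F(pi/4) - F(0) = (sqrt(2)*(-4 + 3*pi)/24) - (1/3) = -1/3 - sqrt(2)/6 + sqrt(2)*pi/8.

-1/3 - sqrt(2)/6 + sqrt(2)*pi/8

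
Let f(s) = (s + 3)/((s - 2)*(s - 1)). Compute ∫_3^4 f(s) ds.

-4*log(3) + 9*log(2)

Factor the denominator: s**2 - 3*s + 2 = (s - 1)(s - 2).
Partial fractions: (s + 3)/((s - 2)*(s - 1)) = -4/(s - 1) + 5/(s - 2).
An antiderivative is F(s) = 5*log(s - 2) - 4*log(s - 1).
Then F(4) - F(3) = (log(32/81)) - (-log(16)) = -4*log(3) + 9*log(2).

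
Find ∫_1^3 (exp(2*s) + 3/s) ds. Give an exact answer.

-exp(2)/2 + log(27) + exp(6)/2

An antiderivative is F(s) = exp(2*s)/2 + 3*log(s).
Then F(3) - F(1) = (log(27) + exp(6)/2) - (exp(2)/2) = -exp(2)/2 + log(27) + exp(6)/2.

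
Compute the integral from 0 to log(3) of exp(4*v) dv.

Let u = exp(v), so du = exp(v) dv. When v = 0, u = 1; when v = log(3), u = 3.
The integral becomes ∫ u**3 du from 1 to 3, with antiderivative u**4/4.
Back in v: F(v) = exp(4*v)/4.
Then F(log(3)) - F(0) = (81/4) - (1/4) = 20.

20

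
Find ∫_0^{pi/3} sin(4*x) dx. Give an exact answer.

3/8

An antiderivative is F(x) = -cos(4*x)/4.
Then F(pi/3) - F(0) = (1/8) - (-1/4) = 3/8.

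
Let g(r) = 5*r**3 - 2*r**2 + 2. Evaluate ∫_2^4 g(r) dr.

800/3

By the power rule, an antiderivative is F(r) = 5*r**4/4 - 2*r**3/3 + 2*r.
Then F(4) - F(2) = (856/3) - (56/3) = 800/3.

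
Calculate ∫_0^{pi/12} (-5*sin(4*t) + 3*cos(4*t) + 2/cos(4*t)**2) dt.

An antiderivative is F(t) = 3*sin(4*t)/4 + 5*cos(4*t)/4 + tan(4*t)/2.
Then F(pi/12) - F(0) = (5/8 + 7*sqrt(3)/8) - (5/4) = -5/8 + 7*sqrt(3)/8.

-5/8 + 7*sqrt(3)/8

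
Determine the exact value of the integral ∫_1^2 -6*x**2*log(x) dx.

Integrate by parts once (u = ln x, dv = -6*x**2 dx).
An antiderivative is F(x) = -2*x**3*(3*log(x) - 1)/3.
Then F(2) - F(1) = (16/3 - 16*log(2)) - (2/3) = 14/3 - 16*log(2).

14/3 - 16*log(2)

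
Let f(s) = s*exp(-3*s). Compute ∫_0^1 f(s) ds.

Integrate by parts once (u = s, dv = exp(-3*s) ds).
An antiderivative is F(s) = (-3*s - 1)*exp(-3*s)/9.
Then F(1) - F(0) = (-4*exp(-3)/9) - (-1/9) = (-4 + exp(3))*exp(-3)/9.

(-4 + exp(3))*exp(-3)/9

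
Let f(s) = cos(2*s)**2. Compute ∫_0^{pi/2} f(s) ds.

Use the identity cos^2(2*s) = (1 + cos(4*s))/2.
An antiderivative is F(s) = s/2 + sin(4*s)/8.
Then F(pi/2) - F(0) = (pi/4) - (0) = pi/4.

pi/4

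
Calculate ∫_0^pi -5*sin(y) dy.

An antiderivative is F(y) = 5*cos(y).
Then F(pi) - F(0) = (-5) - (5) = -10.

-10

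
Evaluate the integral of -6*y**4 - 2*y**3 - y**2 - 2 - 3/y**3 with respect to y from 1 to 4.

By the power rule, an antiderivative is F(y) = -6*y**5/5 - y**4/2 - y**3/3 - 2*y + 3/(2*y**2).
Then F(4) - F(1) = (-665299/480) - (-38/15) = -221361/160.

-221361/160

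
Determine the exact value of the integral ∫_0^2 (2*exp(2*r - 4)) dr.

Let u = 2*r - 4, so du = 2 dr. When r = 0, u = -4; when r = 2, u = 0.
The integral becomes ∫ exp(u) du from -4 to 0, with antiderivative exp(u).
Back in r: F(r) = exp(2*r - 4).
Then F(2) - F(0) = (1) - (exp(-4)) = 1 - exp(-4).

1 - exp(-4)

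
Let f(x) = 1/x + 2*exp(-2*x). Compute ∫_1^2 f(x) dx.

-exp(-4) + exp(-2) + log(2)

An antiderivative is F(x) = log(x) - exp(-2*x).
Then F(2) - F(1) = (-exp(-4) + log(2)) - (-exp(-2)) = -exp(-4) + exp(-2) + log(2).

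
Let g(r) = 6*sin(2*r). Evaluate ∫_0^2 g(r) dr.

3 - 3*cos(4)

Let u = 2*r, so du = 2 dr. When r = 0, u = 0; when r = 2, u = 4.
The integral becomes 3·∫ sin(u) du from 0 to 4, with antiderivative -3*cos(u).
Back in r: F(r) = -3*cos(2*r).
Then F(2) - F(0) = (-3*cos(4)) - (-3) = 3 - 3*cos(4).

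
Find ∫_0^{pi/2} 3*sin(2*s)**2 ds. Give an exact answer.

Use the identity sin^2(2*s) = (1 - cos(4*s))/2.
An antiderivative is F(s) = 3*s/2 - 3*sin(4*s)/8.
Then F(pi/2) - F(0) = (3*pi/4) - (0) = 3*pi/4.

3*pi/4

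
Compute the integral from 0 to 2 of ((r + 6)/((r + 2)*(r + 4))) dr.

log(8/3)

Factor the denominator: r**2 + 6*r + 8 = (r + 4)(r + 2).
Partial fractions: (r + 6)/((r + 2)*(r + 4)) = -1/(r + 4) + 2/(r + 2).
An antiderivative is F(r) = 2*log(r + 2) - log(r + 4).
Then F(2) - F(0) = (log(8/3)) - (0) = log(8/3).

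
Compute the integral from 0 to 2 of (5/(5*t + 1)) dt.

Let u = 5*t + 1, so du = 5 dt. When t = 0, u = 1; when t = 2, u = 11.
The integral becomes ∫ 1/u du from 1 to 11, with antiderivative log(u).
Back in t: F(t) = log(5*t + 1).
Then F(2) - F(0) = (log(11)) - (0) = log(11).

log(11)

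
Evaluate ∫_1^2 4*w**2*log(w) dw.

-28/9 + 32*log(2)/3

Integrate by parts once (u = ln w, dv = 4*w**2 dw).
An antiderivative is F(w) = 4*w**3*(3*log(w) - 1)/9.
Then F(2) - F(1) = (-32/9 + 32*log(2)/3) - (-4/9) = -28/9 + 32*log(2)/3.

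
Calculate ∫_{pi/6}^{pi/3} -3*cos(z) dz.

3/2 - 3*sqrt(3)/2

An antiderivative is F(z) = -3*sin(z).
Then F(pi/3) - F(pi/6) = (-3*sqrt(3)/2) - (-3/2) = 3/2 - 3*sqrt(3)/2.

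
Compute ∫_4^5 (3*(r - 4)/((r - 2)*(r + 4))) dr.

Factor the denominator: r**2 + 2*r - 8 = (r + 4)(r - 2).
Partial fractions: 3*(r - 4)/((r - 2)*(r + 4)) = 4/(r + 4) - 1/(r - 2).
An antiderivative is F(r) = -log(r - 2) + 4*log(r + 4).
Then F(5) - F(4) = (7*log(3)) - (11*log(2)) = -11*log(2) + 7*log(3).

-11*log(2) + 7*log(3)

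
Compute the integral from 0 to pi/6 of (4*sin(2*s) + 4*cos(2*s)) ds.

1 + sqrt(3)

An antiderivative is F(s) = 2*sin(2*s) - 2*cos(2*s).
Then F(pi/6) - F(0) = (-1 + sqrt(3)) - (-2) = 1 + sqrt(3).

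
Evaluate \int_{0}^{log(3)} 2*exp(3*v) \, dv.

Let u = exp(v), so du = exp(v) dv. When v = 0, u = 1; when v = log(3), u = 3.
The integral becomes 2·∫ u**2 du from 1 to 3, with antiderivative 2*u**3/3.
Back in v: F(v) = 2*exp(3*v)/3.
Then F(log(3)) - F(0) = (18) - (2/3) = 52/3.

52/3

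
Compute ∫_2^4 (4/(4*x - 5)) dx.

An antiderivative is F(x) = log(4*x - 5).
Then F(4) - F(2) = (log(11)) - (log(3)) = log(11/3).

log(11/3)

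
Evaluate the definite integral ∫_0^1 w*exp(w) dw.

1

Integrate by parts once (u = w, dv = exp(w) dw).
An antiderivative is F(w) = (w - 1)*exp(w).
Then F(1) - F(0) = (0) - (-1) = 1.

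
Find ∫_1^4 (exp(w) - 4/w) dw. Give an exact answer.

An antiderivative is F(w) = exp(w) - 4*log(w).
Then F(4) - F(1) = (-8*log(2) + exp(4)) - (exp(1)) = -8*log(2) - exp(1) + exp(4).

-8*log(2) - exp(1) + exp(4)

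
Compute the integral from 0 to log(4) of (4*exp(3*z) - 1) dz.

84 - log(4)

An antiderivative is F(z) = 4*exp(3*z)/3 - z.
Then F(log(4)) - F(0) = (256/3 - log(4)) - (4/3) = 84 - log(4).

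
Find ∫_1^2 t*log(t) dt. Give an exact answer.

-3/4 + log(4)

Integrate by parts once (u = ln t, dv = t dt).
An antiderivative is F(t) = t**2*(2*log(t) - 1)/4.
Then F(2) - F(1) = (-1 + log(4)) - (-1/4) = -3/4 + log(4).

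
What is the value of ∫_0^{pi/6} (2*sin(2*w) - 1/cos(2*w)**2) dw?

An antiderivative is F(w) = -cos(2*w) - tan(2*w)/2.
Then F(pi/6) - F(0) = (-sqrt(3)/2 - 1/2) - (-1) = 1/2 - sqrt(3)/2.

1/2 - sqrt(3)/2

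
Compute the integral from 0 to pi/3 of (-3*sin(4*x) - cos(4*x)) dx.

An antiderivative is F(x) = -sin(4*x)/4 + 3*cos(4*x)/4.
Then F(pi/3) - F(0) = (-3/8 + sqrt(3)/8) - (3/4) = -9/8 + sqrt(3)/8.

-9/8 + sqrt(3)/8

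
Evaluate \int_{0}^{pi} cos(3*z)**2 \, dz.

pi/2

Use the identity cos^2(3*z) = (1 + cos(6*z))/2.
An antiderivative is F(z) = z/2 + sin(6*z)/12.
Then F(pi) - F(0) = (pi/2) - (0) = pi/2.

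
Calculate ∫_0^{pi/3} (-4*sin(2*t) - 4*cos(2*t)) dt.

-3 - sqrt(3)

An antiderivative is F(t) = -2*sin(2*t) + 2*cos(2*t).
Then F(pi/3) - F(0) = (-sqrt(3) - 1) - (2) = -3 - sqrt(3).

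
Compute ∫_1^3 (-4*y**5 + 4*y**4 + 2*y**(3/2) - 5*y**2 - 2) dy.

-5098/15 + 36*sqrt(3)/5

By the power rule, an antiderivative is F(y) = -2*y**6/3 + 4*y**(5/2)/5 + 4*y**5/5 - 5*y**3/3 - 2*y.
Then F(3) - F(1) = (-1713/5 + 36*sqrt(3)/5) - (-41/15) = -5098/15 + 36*sqrt(3)/5.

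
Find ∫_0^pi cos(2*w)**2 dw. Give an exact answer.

pi/2

Use the identity cos^2(2*w) = (1 + cos(4*w))/2.
An antiderivative is F(w) = w/2 + sin(4*w)/8.
Then F(pi) - F(0) = (pi/2) - (0) = pi/2.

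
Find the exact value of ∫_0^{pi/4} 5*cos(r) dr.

An antiderivative is F(r) = 5*sin(r).
Then F(pi/4) - F(0) = (5*sqrt(2)/2) - (0) = 5*sqrt(2)/2.

5*sqrt(2)/2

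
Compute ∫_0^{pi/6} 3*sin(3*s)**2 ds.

Use the identity sin^2(3*s) = (1 - cos(6*s))/2.
An antiderivative is F(s) = 3*s/2 - sin(6*s)/4.
Then F(pi/6) - F(0) = (pi/4) - (0) = pi/4.

pi/4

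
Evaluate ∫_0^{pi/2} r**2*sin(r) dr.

Integrate by parts twice (u = r^2, dv = sin(r) dr).
An antiderivative is F(r) = -r**2*cos(r) + 2*r*sin(r) + 2*cos(r).
Then F(pi/2) - F(0) = (pi) - (2) = -2 + pi.

-2 + pi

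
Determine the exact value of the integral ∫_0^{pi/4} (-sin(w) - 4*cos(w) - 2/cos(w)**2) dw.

An antiderivative is F(w) = -4*sin(w) + cos(w) - 2*tan(w).
Then F(pi/4) - F(0) = (-3*sqrt(2)/2 - 2) - (1) = -3 - 3*sqrt(2)/2.

-3 - 3*sqrt(2)/2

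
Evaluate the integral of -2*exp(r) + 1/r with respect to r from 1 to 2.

-2*exp(2) + log(2) + 2*exp(1)

An antiderivative is F(r) = -2*exp(r) + log(r).
Then F(2) - F(1) = (-2*exp(2) + log(2)) - (-2*exp(1)) = -2*exp(2) + log(2) + 2*exp(1).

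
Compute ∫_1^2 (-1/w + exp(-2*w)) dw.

-log(2) - exp(-4)/2 + exp(-2)/2

An antiderivative is F(w) = -log(w) - exp(-2*w)/2.
Then F(2) - F(1) = (-log(2) - exp(-4)/2) - (-exp(-2)/2) = -log(2) - exp(-4)/2 + exp(-2)/2.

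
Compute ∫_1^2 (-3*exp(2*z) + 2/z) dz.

-3*exp(4)/2 + log(4) + 3*exp(2)/2

An antiderivative is F(z) = -3*exp(2*z)/2 + 2*log(z).
Then F(2) - F(1) = (-3*exp(4)/2 + log(4)) - (-3*exp(2)/2) = -3*exp(4)/2 + log(4) + 3*exp(2)/2.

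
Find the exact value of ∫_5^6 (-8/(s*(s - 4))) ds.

log(9/25)

Factor the denominator: s**2 - 4*s = s(s - 4).
Partial fractions: -8/(s*(s - 4)) = 2/s - 2/(s - 4).
An antiderivative is F(s) = 2*log(s) - 2*log(s - 4).
Then F(6) - F(5) = (log(9)) - (log(25)) = log(9/25).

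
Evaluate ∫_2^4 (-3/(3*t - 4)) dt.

An antiderivative is F(t) = -log(3*t - 4).
Then F(4) - F(2) = (-log(8)) - (-log(2)) = -log(4).

-log(4)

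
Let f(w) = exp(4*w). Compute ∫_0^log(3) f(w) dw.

Let u = exp(w), so du = exp(w) dw. When w = 0, u = 1; when w = log(3), u = 3.
The integral becomes ∫ u**3 du from 1 to 3, with antiderivative u**4/4.
Back in w: F(w) = exp(4*w)/4.
Then F(log(3)) - F(0) = (81/4) - (1/4) = 20.

20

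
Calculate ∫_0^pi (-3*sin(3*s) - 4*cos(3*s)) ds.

-2

An antiderivative is F(s) = -4*sin(3*s)/3 + cos(3*s).
Then F(pi) - F(0) = (-1) - (1) = -2.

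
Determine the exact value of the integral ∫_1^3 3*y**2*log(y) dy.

Integrate by parts once (u = ln y, dv = 3*y**2 dy).
An antiderivative is F(y) = y**3*(3*log(y) - 1)/3.
Then F(3) - F(1) = (-9 + 27*log(3)) - (-1/3) = -26/3 + 27*log(3).

-26/3 + 27*log(3)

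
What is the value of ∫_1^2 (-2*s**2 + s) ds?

-19/6

By the power rule, an antiderivative is F(s) = -2*s**3/3 + s**2/2.
Then F(2) - F(1) = (-10/3) - (-1/6) = -19/6.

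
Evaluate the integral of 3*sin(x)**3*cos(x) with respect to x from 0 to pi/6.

Let u = sin(x), so du = cos(x) dx. When x = 0, u = 0; when x = pi/6, u = 1/2.
The integral becomes 3·∫ u**3 du from 0 to 1/2, with antiderivative 3*u**4/4.
Back in x: F(x) = 3*sin(x)**4/4.
Then F(pi/6) - F(0) = (3/64) - (0) = 3/64.

3/64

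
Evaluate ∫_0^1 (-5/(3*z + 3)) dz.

An antiderivative is F(z) = -5*log(3*z + 3)/3.
Then F(1) - F(0) = (-5*log(6)/3) - (-5*log(3)/3) = -5*log(2)/3.

-5*log(2)/3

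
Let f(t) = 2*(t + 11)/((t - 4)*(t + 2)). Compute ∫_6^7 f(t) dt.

Factor the denominator: t**2 - 2*t - 8 = (t + 2)(t - 4).
Partial fractions: 2*(t + 11)/((t - 4)*(t + 2)) = -3/(t + 2) + 5/(t - 4).
An antiderivative is F(t) = 5*log(t - 4) - 3*log(t + 2).
Then F(7) - F(6) = (-log(3)) - (-log(16)) = log(16/3).

log(16/3)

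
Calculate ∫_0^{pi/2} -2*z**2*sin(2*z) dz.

1 - pi**2/4

Integrate by parts twice (u = z^2, dv = -2*sin(2*z) dz).
An antiderivative is F(z) = z**2*cos(2*z) - z*sin(2*z) - cos(2*z)/2.
Then F(pi/2) - F(0) = (1/2 - pi**2/4) - (-1/2) = 1 - pi**2/4.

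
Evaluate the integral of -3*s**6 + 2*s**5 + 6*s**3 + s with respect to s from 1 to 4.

-36864/7

By the power rule, an antiderivative is F(s) = -3*s**7/7 + s**6/3 + 3*s**4/2 + s**2/2.
Then F(4) - F(1) = (-110552/21) - (40/21) = -36864/7.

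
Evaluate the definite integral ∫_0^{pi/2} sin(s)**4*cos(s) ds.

1/5

Let u = sin(s), so du = cos(s) ds. When s = 0, u = 0; when s = pi/2, u = 1.
The integral becomes ∫ u**4 du from 0 to 1, with antiderivative u**5/5.
Back in s: F(s) = sin(s)**5/5.
Then F(pi/2) - F(0) = (1/5) - (0) = 1/5.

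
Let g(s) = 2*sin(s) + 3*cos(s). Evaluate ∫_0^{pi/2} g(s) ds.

An antiderivative is F(s) = 3*sin(s) - 2*cos(s).
Then F(pi/2) - F(0) = (3) - (-2) = 5.

5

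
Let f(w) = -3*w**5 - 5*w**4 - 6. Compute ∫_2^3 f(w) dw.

-1099/2

By the power rule, an antiderivative is F(w) = -w**6/2 - w**5 - 6*w.
Then F(3) - F(2) = (-1251/2) - (-76) = -1099/2.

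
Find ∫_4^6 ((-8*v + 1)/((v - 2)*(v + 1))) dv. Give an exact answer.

-3*log(7) - 5*log(2) + 3*log(5)

Factor the denominator: v**2 - v - 2 = (v + 1)(v - 2).
Partial fractions: (-8*v + 1)/((v - 2)*(v + 1)) = -3/(v + 1) - 5/(v - 2).
An antiderivative is F(v) = -5*log(v - 2) - 3*log(v + 1).
Then F(6) - F(4) = (-10*log(2) - 3*log(7)) - (-3*log(5) - 5*log(2)) = -3*log(7) - 5*log(2) + 3*log(5).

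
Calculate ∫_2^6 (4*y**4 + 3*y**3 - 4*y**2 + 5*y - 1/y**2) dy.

104363/15

By the power rule, an antiderivative is F(y) = 4*y**5/5 + 3*y**4/4 - 4*y**3/3 + 5*y**2/2 + 1/y.
Then F(6) - F(2) = (209849/30) - (1123/30) = 104363/15.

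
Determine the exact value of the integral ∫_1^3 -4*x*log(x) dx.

8 - 18*log(3)

Integrate by parts once (u = ln x, dv = -4*x dx).
An antiderivative is F(x) = -x**2*(2*log(x) - 1).
Then F(3) - F(1) = (9 - 18*log(3)) - (1) = 8 - 18*log(3).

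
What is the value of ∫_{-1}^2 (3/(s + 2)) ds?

An antiderivative is F(s) = 3*log(s + 2).
Then F(2) - F(-1) = (log(64)) - (0) = log(64).

log(64)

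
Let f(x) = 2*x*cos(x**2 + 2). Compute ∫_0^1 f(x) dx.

-sin(2) + sin(3)

Let u = x**2 + 2, so du = 2*x dx. When x = 0, u = 2; when x = 1, u = 3.
The integral becomes ∫ cos(u) du from 2 to 3, with antiderivative sin(u).
Back in x: F(x) = sin(x**2 + 2).
Then F(1) - F(0) = (sin(3)) - (sin(2)) = -sin(2) + sin(3).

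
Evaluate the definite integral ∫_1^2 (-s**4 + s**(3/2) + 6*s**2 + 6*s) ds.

8*sqrt(2)/5 + 82/5

By the power rule, an antiderivative is F(s) = 2*s**(5/2)/5 - s**5/5 + 2*s**3 + 3*s**2.
Then F(2) - F(1) = (8*sqrt(2)/5 + 108/5) - (26/5) = 8*sqrt(2)/5 + 82/5.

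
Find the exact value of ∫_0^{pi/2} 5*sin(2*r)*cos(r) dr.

10/3

Use the identity sin(2*r)cos(r) = [sin(3*r) + sin(r)]/2.
An antiderivative is F(r) = -5*cos(r)/2 - 5*cos(3*r)/6.
Then F(pi/2) - F(0) = (0) - (-10/3) = 10/3.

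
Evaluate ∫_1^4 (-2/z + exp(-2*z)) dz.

(-8*exp(8)*log(2) - 1 + exp(6))*exp(-8)/2

An antiderivative is F(z) = -2*log(z) - exp(-2*z)/2.
Then F(4) - F(1) = (-4*log(2) - exp(-8)/2) - (-exp(-2)/2) = (-8*exp(8)*log(2) - 1 + exp(6))*exp(-8)/2.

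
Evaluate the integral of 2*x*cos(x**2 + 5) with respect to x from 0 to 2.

Let u = x**2 + 5, so du = 2*x dx. When x = 0, u = 5; when x = 2, u = 9.
The integral becomes ∫ cos(u) du from 5 to 9, with antiderivative sin(u).
Back in x: F(x) = sin(x**2 + 5).
Then F(2) - F(0) = (sin(9)) - (sin(5)) = sin(9) - sin(5).

sin(9) - sin(5)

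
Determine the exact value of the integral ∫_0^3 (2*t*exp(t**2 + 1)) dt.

-exp(1) + exp(10)

Let u = t**2 + 1, so du = 2*t dt. When t = 0, u = 1; when t = 3, u = 10.
The integral becomes ∫ exp(u) du from 1 to 10, with antiderivative exp(u).
Back in t: F(t) = exp(t**2 + 1).
Then F(3) - F(0) = (exp(10)) - (exp(1)) = -exp(1) + exp(10).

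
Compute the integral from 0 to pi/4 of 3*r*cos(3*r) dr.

-1/3 - sqrt(2)/6 + sqrt(2)*pi/8

Integrate by parts once (u = r, dv = 3*cos(3*r) dr).
An antiderivative is F(r) = r*sin(3*r) + cos(3*r)/3.
Then F(pi/4) - F(0) = (sqrt(2)*(-4 + 3*pi)/24) - (1/3) = -1/3 - sqrt(2)/6 + sqrt(2)*pi/8.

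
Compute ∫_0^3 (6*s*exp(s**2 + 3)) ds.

-3*(1 - exp(9))*exp(3)

Let u = s**2 + 3, so du = 2*s ds. When s = 0, u = 3; when s = 3, u = 12.
The integral becomes 3·∫ exp(u) du from 3 to 12, with antiderivative 3*exp(u).
Back in s: F(s) = 3*exp(s**2 + 3).
Then F(3) - F(0) = (3*exp(12)) - (3*exp(3)) = -3*(1 - exp(9))*exp(3).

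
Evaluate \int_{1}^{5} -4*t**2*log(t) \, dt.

496/9 - 500*log(5)/3

Integrate by parts once (u = ln t, dv = -4*t**2 dt).
An antiderivative is F(t) = -4*t**3*(3*log(t) - 1)/9.
Then F(5) - F(1) = (500/9 - 500*log(5)/3) - (4/9) = 496/9 - 500*log(5)/3.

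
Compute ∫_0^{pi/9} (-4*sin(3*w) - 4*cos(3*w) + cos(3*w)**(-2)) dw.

An antiderivative is F(w) = -4*sin(3*w)/3 + 4*cos(3*w)/3 + tan(3*w)/3.
Then F(pi/9) - F(0) = (2/3 - sqrt(3)/3) - (4/3) = -2/3 - sqrt(3)/3.

-2/3 - sqrt(3)/3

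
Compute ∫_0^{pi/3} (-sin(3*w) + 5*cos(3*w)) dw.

-2/3

An antiderivative is F(w) = 5*sin(3*w)/3 + cos(3*w)/3.
Then F(pi/3) - F(0) = (-1/3) - (1/3) = -2/3.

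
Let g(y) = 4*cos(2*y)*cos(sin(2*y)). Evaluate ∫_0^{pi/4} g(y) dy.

2*sin(1)

Let u = sin(2*y), so du = 2*cos(2*y) dy. When y = 0, u = 0; when y = pi/4, u = 1.
The integral becomes 2·∫ cos(u) du from 0 to 1, with antiderivative 2*sin(u).
Back in y: F(y) = 2*sin(sin(2*y)).
Then F(pi/4) - F(0) = (2*sin(1)) - (0) = 2*sin(1).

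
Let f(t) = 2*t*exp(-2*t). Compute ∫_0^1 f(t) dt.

(-3 + exp(2))*exp(-2)/2

Integrate by parts once (u = t, dv = 2*exp(-2*t) dt).
An antiderivative is F(t) = (-2*t - 1)*exp(-2*t)/2.
Then F(1) - F(0) = (-3*exp(-2)/2) - (-1/2) = (-3 + exp(2))*exp(-2)/2.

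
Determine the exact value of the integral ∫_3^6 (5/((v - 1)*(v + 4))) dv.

Factor the denominator: v**2 + 3*v - 4 = (v + 4)(v - 1).
Partial fractions: 5/((v - 1)*(v + 4)) = -1/(v + 4) + 1/(v - 1).
An antiderivative is F(v) = log(v - 1) - log(v + 4).
Then F(6) - F(3) = (-log(2)) - (log(2/7)) = log(7/4).

log(7/4)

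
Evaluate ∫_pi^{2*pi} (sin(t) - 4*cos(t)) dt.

-2

An antiderivative is F(t) = -4*sin(t) - cos(t).
Then F(2*pi) - F(pi) = (-1) - (1) = -2.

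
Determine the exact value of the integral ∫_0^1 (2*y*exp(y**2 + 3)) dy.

-exp(3) + exp(4)

Let u = y**2 + 3, so du = 2*y dy. When y = 0, u = 3; when y = 1, u = 4.
The integral becomes ∫ exp(u) du from 3 to 4, with antiderivative exp(u).
Back in y: F(y) = exp(y**2 + 3).
Then F(1) - F(0) = (exp(4)) - (exp(3)) = -exp(3) + exp(4).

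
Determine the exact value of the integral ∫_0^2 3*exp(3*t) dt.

-1 + exp(6)

An antiderivative is F(t) = exp(3*t).
Then F(2) - F(0) = (exp(6)) - (1) = -1 + exp(6).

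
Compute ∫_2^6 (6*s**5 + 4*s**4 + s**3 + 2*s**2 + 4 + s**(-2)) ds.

By the power rule, an antiderivative is F(s) = s**6 + 4*s**5/5 + s**4/4 + 2*s**3/3 + 4*s - 1/s.
Then F(6) - F(2) = (1601059/30) - (3193/30) = 266311/5.

266311/5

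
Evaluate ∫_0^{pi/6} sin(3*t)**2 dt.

Use the identity sin^2(3*t) = (1 - cos(6*t))/2.
An antiderivative is F(t) = t/2 - sin(6*t)/12.
Then F(pi/6) - F(0) = (pi/12) - (0) = pi/12.

pi/12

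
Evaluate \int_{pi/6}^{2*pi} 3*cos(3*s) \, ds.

-1

An antiderivative is F(s) = sin(3*s).
Then F(2*pi) - F(pi/6) = (0) - (1) = -1.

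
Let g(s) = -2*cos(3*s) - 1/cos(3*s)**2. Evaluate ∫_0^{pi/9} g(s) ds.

An antiderivative is F(s) = -2*sin(3*s)/3 - tan(3*s)/3.
Then F(pi/9) - F(0) = (-2*sqrt(3)/3) - (0) = -2*sqrt(3)/3.

-2*sqrt(3)/3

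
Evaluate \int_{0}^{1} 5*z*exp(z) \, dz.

5

Integrate by parts once (u = z, dv = 5*exp(z) dz).
An antiderivative is F(z) = (5*z - 5)*exp(z).
Then F(1) - F(0) = (0) - (-5) = 5.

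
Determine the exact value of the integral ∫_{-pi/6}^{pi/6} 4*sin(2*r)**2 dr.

-sqrt(3)/2 + 2*pi/3

Use the identity sin^2(2*r) = (1 - cos(4*r))/2.
An antiderivative is F(r) = 2*r - sin(4*r)/2.
Then F(pi/6) - F(-pi/6) = (-sqrt(3)/4 + pi/3) - (-pi/3 + sqrt(3)/4) = -sqrt(3)/2 + 2*pi/3.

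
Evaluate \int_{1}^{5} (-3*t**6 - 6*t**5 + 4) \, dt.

-343628/7

By the power rule, an antiderivative is F(t) = -3*t**7/7 - t**6 + 4*t.
Then F(5) - F(1) = (-343610/7) - (18/7) = -343628/7.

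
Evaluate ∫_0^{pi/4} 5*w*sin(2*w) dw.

Integrate by parts once (u = w, dv = 5*sin(2*w) dw).
An antiderivative is F(w) = -5*w*cos(2*w)/2 + 5*sin(2*w)/4.
Then F(pi/4) - F(0) = (5/4) - (0) = 5/4.

5/4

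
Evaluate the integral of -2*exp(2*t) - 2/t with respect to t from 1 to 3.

-exp(6) - log(9) + exp(2)

An antiderivative is F(t) = -exp(2*t) - 2*log(t).
Then F(3) - F(1) = (-exp(6) - log(9)) - (-exp(2)) = -exp(6) - log(9) + exp(2).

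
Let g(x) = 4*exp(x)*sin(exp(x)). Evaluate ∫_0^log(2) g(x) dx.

Let u = exp(x), so du = exp(x) dx. When x = 0, u = 1; when x = log(2), u = 2.
The integral becomes 4·∫ sin(u) du from 1 to 2, with antiderivative -4*cos(u).
Back in x: F(x) = -4*cos(exp(x)).
Then F(log(2)) - F(0) = (-4*cos(2)) - (-4*cos(1)) = -4*cos(2) + 4*cos(1).

-4*cos(2) + 4*cos(1)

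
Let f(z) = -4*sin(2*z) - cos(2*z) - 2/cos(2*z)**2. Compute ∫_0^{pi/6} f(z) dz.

-5*sqrt(3)/4 - 1

An antiderivative is F(z) = -sin(2*z)/2 + 2*cos(2*z) - tan(2*z).
Then F(pi/6) - F(0) = (1 - 5*sqrt(3)/4) - (2) = -5*sqrt(3)/4 - 1.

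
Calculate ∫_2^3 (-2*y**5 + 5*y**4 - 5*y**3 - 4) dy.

-1151/12

By the power rule, an antiderivative is F(y) = -y**6/3 + y**5 - 5*y**4/4 - 4*y.
Then F(3) - F(2) = (-453/4) - (-52/3) = -1151/12.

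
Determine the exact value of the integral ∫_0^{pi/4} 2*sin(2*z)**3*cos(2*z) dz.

1/4

Let u = sin(2*z), so du = 2*cos(2*z) dz. When z = 0, u = 0; when z = pi/4, u = 1.
The integral becomes ∫ u**3 du from 0 to 1, with antiderivative u**4/4.
Back in z: F(z) = sin(2*z)**4/4.
Then F(pi/4) - F(0) = (1/4) - (0) = 1/4.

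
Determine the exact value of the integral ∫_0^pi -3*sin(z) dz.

An antiderivative is F(z) = 3*cos(z).
Then F(pi) - F(0) = (-3) - (3) = -6.

-6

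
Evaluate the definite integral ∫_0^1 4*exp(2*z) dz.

-2 + 2*exp(2)

An antiderivative is F(z) = 2*exp(2*z).
Then F(1) - F(0) = (2*exp(2)) - (2) = -2 + 2*exp(2).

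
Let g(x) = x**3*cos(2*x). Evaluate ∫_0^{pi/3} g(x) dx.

-sqrt(3)*pi/8 - pi**2/24 + sqrt(3)*pi**3/108 + 9/16

Integrate by parts 3 times (u = x^3, dv = cos(2*x) dx).
An antiderivative is F(x) = x**3*sin(2*x)/2 + 3*x**2*cos(2*x)/4 - 3*x*sin(2*x)/4 - 3*cos(2*x)/8.
Then F(pi/3) - F(0) = (-sqrt(3)*pi/8 - pi**2/24 + 3/16 + sqrt(3)*pi**3/108) - (-3/8) = -sqrt(3)*pi/8 - pi**2/24 + sqrt(3)*pi**3/108 + 9/16.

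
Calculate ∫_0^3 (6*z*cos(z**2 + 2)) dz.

Let u = z**2 + 2, so du = 2*z dz. When z = 0, u = 2; when z = 3, u = 11.
The integral becomes 3·∫ cos(u) du from 2 to 11, with antiderivative 3*sin(u).
Back in z: F(z) = 3*sin(z**2 + 2).
Then F(3) - F(0) = (3*sin(11)) - (3*sin(2)) = 3*sin(11) - 3*sin(2).

3*sin(11) - 3*sin(2)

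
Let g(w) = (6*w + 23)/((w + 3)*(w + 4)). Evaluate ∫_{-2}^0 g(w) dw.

Factor the denominator: w**2 + 7*w + 12 = (w + 4)(w + 3).
Partial fractions: (6*w + 23)/((w + 3)*(w + 4)) = 1/(w + 4) + 5/(w + 3).
An antiderivative is F(w) = 5*log(w + 3) + log(w + 4).
Then F(0) - F(-2) = (2*log(2) + 5*log(3)) - (log(2)) = log(2) + 5*log(3).

log(2) + 5*log(3)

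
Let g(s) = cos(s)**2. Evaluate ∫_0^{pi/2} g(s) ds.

Use the identity cos^2(s) = (1 + cos(2*s))/2.
An antiderivative is F(s) = s/2 + sin(2*s)/4.
Then F(pi/2) - F(0) = (pi/4) - (0) = pi/4.

pi/4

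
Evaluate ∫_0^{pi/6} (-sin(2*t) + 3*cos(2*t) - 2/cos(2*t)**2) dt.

An antiderivative is F(t) = 3*sin(2*t)/2 + cos(2*t)/2 - tan(2*t).
Then F(pi/6) - F(0) = (1/4 - sqrt(3)/4) - (1/2) = -sqrt(3)/4 - 1/4.

-sqrt(3)/4 - 1/4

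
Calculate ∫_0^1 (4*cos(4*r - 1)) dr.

sin(3) + sin(1)

Let u = 4*r - 1, so du = 4 dr. When r = 0, u = -1; when r = 1, u = 3.
The integral becomes ∫ cos(u) du from -1 to 3, with antiderivative sin(u).
Back in r: F(r) = sin(4*r - 1).
Then F(1) - F(0) = (sin(3)) - (-sin(1)) = sin(3) + sin(1).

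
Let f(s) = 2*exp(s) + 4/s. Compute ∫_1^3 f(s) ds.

An antiderivative is F(s) = 2*exp(s) + 4*log(s).
Then F(3) - F(1) = (log(81) + 2*exp(3)) - (2*exp(1)) = -2*exp(1) + 4*log(3) + 2*exp(3).

-2*exp(1) + 4*log(3) + 2*exp(3)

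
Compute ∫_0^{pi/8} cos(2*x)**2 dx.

Use the identity cos^2(2*x) = (1 + cos(4*x))/2.
An antiderivative is F(x) = x/2 + sin(4*x)/8.
Then F(pi/8) - F(0) = (1/8 + pi/16) - (0) = 1/8 + pi/16.

1/8 + pi/16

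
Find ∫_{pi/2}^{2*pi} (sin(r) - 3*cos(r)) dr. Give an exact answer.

An antiderivative is F(r) = -3*sin(r) - cos(r).
Then F(2*pi) - F(pi/2) = (-1) - (-3) = 2.

2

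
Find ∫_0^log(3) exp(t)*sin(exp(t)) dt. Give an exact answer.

Let u = exp(t), so du = exp(t) dt. When t = 0, u = 1; when t = log(3), u = 3.
The integral becomes ∫ sin(u) du from 1 to 3, with antiderivative -cos(u).
Back in t: F(t) = -cos(exp(t)).
Then F(log(3)) - F(0) = (-cos(3)) - (-cos(1)) = cos(1) - cos(3).

cos(1) - cos(3)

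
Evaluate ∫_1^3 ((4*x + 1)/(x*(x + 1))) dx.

Factor the denominator: x**2 + x = (x + 1)x.
Partial fractions: (4*x + 1)/(x*(x + 1)) = 3/(x + 1) + 1/x.
An antiderivative is F(x) = log(x) + 3*log(x + 1).
Then F(3) - F(1) = (log(3) + 6*log(2)) - (log(8)) = log(24).

log(24)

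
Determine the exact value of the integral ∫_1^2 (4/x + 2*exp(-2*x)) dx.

-exp(-4) + exp(-2) + 4*log(2)

An antiderivative is F(x) = 4*log(x) - exp(-2*x).
Then F(2) - F(1) = (-exp(-4) + 4*log(2)) - (-exp(-2)) = -exp(-4) + exp(-2) + 4*log(2).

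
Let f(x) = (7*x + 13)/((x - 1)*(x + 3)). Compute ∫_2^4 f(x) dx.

Factor the denominator: x**2 + 2*x - 3 = (x + 3)(x - 1).
Partial fractions: (7*x + 13)/((x - 1)*(x + 3)) = 2/(x + 3) + 5/(x - 1).
An antiderivative is F(x) = 5*log(x - 1) + 2*log(x + 3).
Then F(4) - F(2) = (2*log(7) + 5*log(3)) - (log(25)) = -2*log(5) + 2*log(7) + 5*log(3).

-2*log(5) + 2*log(7) + 5*log(3)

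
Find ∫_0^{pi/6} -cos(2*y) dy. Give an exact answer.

An antiderivative is F(y) = -sin(2*y)/2.
Then F(pi/6) - F(0) = (-sqrt(3)/4) - (0) = -sqrt(3)/4.

-sqrt(3)/4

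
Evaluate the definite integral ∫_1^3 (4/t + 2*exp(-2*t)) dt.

-exp(-6) + exp(-2) + 4*log(3)

An antiderivative is F(t) = 4*log(t) - exp(-2*t).
Then F(3) - F(1) = (-exp(-6) + 4*log(3)) - (-exp(-2)) = -exp(-6) + exp(-2) + 4*log(3).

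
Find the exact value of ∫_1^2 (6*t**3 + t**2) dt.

149/6

By the power rule, an antiderivative is F(t) = 3*t**4/2 + t**3/3.
Then F(2) - F(1) = (80/3) - (11/6) = 149/6.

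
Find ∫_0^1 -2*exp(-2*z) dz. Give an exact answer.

An antiderivative is F(z) = exp(-2*z).
Then F(1) - F(0) = (exp(-2)) - (1) = -1 + exp(-2).

-1 + exp(-2)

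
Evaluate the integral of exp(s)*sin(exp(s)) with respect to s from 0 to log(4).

cos(1) - cos(4)

Let u = exp(s), so du = exp(s) ds. When s = 0, u = 1; when s = log(4), u = 4.
The integral becomes ∫ sin(u) du from 1 to 4, with antiderivative -cos(u).
Back in s: F(s) = -cos(exp(s)).
Then F(log(4)) - F(0) = (-cos(4)) - (-cos(1)) = cos(1) - cos(4).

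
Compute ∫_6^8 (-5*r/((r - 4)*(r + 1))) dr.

-4*log(2) - 2*log(3) + log(7)

Factor the denominator: r**2 - 3*r - 4 = (r + 1)(r - 4).
Partial fractions: -5*r/((r - 4)*(r + 1)) = -1/(r + 1) - 4/(r - 4).
An antiderivative is F(r) = -4*log(r - 4) - log(r + 1).
Then F(8) - F(6) = (-8*log(2) - 2*log(3)) - (-4*log(2) - log(7)) = -4*log(2) - 2*log(3) + log(7).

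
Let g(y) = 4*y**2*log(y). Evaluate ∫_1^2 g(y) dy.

-28/9 + 32*log(2)/3

Integrate by parts once (u = ln y, dv = 4*y**2 dy).
An antiderivative is F(y) = 4*y**3*(3*log(y) - 1)/9.
Then F(2) - F(1) = (-32/9 + 32*log(2)/3) - (-4/9) = -28/9 + 32*log(2)/3.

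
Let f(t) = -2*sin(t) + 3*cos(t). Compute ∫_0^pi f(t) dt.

-4

An antiderivative is F(t) = 3*sin(t) + 2*cos(t).
Then F(pi) - F(0) = (-2) - (2) = -4.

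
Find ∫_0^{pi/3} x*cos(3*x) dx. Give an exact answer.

Integrate by parts once (u = x, dv = cos(3*x) dx).
An antiderivative is F(x) = x*sin(3*x)/3 + cos(3*x)/9.
Then F(pi/3) - F(0) = (-1/9) - (1/9) = -2/9.

-2/9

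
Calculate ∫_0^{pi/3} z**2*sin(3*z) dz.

-4/27 + pi**2/27

Integrate by parts twice (u = z^2, dv = sin(3*z) dz).
An antiderivative is F(z) = -z**2*cos(3*z)/3 + 2*z*sin(3*z)/9 + 2*cos(3*z)/27.
Then F(pi/3) - F(0) = (-2/27 + pi**2/27) - (2/27) = -4/27 + pi**2/27.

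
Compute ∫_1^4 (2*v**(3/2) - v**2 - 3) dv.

By the power rule, an antiderivative is F(v) = 4*v**(5/2)/5 - v**3/3 - 3*v.
Then F(4) - F(1) = (-116/15) - (-38/15) = -26/5.

-26/5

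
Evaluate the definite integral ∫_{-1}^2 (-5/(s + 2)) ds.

-10*log(2)

An antiderivative is F(s) = -5*log(s + 2).
Then F(2) - F(-1) = (-10*log(2)) - (0) = -10*log(2).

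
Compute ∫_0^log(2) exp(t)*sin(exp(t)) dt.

-cos(2) + cos(1)

Let u = exp(t), so du = exp(t) dt. When t = 0, u = 1; when t = log(2), u = 2.
The integral becomes ∫ sin(u) du from 1 to 2, with antiderivative -cos(u).
Back in t: F(t) = -cos(exp(t)).
Then F(log(2)) - F(0) = (-cos(2)) - (-cos(1)) = -cos(2) + cos(1).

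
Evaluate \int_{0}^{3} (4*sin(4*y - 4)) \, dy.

cos(4) - cos(8)

Let u = 4*y - 4, so du = 4 dy. When y = 0, u = -4; when y = 3, u = 8.
The integral becomes ∫ sin(u) du from -4 to 8, with antiderivative -cos(u).
Back in y: F(y) = -cos(4*y - 4).
Then F(3) - F(0) = (-cos(8)) - (-cos(4)) = cos(4) - cos(8).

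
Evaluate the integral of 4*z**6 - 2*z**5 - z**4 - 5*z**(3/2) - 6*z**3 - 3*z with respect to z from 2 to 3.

By the power rule, an antiderivative is F(z) = 4*z**7/7 - z**6/3 - 2*z**(5/2) - z**5/5 - 3*z**4/2 - 3*z**2/2.
Then F(3) - F(2) = (28809/35 - 18*sqrt(3)) - (1618/105 - 8*sqrt(2)) = -18*sqrt(3) + 8*sqrt(2) + 84809/105.

-18*sqrt(3) + 8*sqrt(2) + 84809/105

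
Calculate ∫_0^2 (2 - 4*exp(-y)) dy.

4*exp(-2)

An antiderivative is F(y) = 2*y + 4*exp(-y).
Then F(2) - F(0) = (4*exp(-2) + 4) - (4) = 4*exp(-2).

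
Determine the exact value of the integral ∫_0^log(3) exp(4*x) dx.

Let u = exp(x), so du = exp(x) dx. When x = 0, u = 1; when x = log(3), u = 3.
The integral becomes ∫ u**3 du from 1 to 3, with antiderivative u**4/4.
Back in x: F(x) = exp(4*x)/4.
Then F(log(3)) - F(0) = (81/4) - (1/4) = 20.

20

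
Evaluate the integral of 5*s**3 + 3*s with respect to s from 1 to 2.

93/4

By the power rule, an antiderivative is F(s) = 5*s**4/4 + 3*s**2/2.
Then F(2) - F(1) = (26) - (11/4) = 93/4.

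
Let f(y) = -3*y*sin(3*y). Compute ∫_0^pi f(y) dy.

-pi

Integrate by parts once (u = y, dv = -3*sin(3*y) dy).
An antiderivative is F(y) = y*cos(3*y) - sin(3*y)/3.
Then F(pi) - F(0) = (-pi) - (0) = -pi.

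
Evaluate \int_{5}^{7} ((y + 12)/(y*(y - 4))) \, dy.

-3*log(7) + 4*log(3) + 3*log(5)

Factor the denominator: y**2 - 4*y = y(y - 4).
Partial fractions: (y + 12)/(y*(y - 4)) = -3/y + 4/(y - 4).
An antiderivative is F(y) = -3*log(y) + 4*log(y - 4).
Then F(7) - F(5) = (-3*log(7) + 4*log(3)) - (-3*log(5)) = -3*log(7) + 4*log(3) + 3*log(5).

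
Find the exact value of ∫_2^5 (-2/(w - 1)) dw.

An antiderivative is F(w) = -2*log(w - 1).
Then F(5) - F(2) = (-log(16)) - (0) = -log(16).

-log(16)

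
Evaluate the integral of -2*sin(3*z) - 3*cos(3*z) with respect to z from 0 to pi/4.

-5*sqrt(2)/6 - 2/3

An antiderivative is F(z) = -sin(3*z) + 2*cos(3*z)/3.
Then F(pi/4) - F(0) = (-5*sqrt(2)/6) - (2/3) = -5*sqrt(2)/6 - 2/3.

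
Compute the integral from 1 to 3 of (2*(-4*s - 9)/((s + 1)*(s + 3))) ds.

Factor the denominator: s**2 + 4*s + 3 = (s + 3)(s + 1).
Partial fractions: 2*(-4*s - 9)/((s + 1)*(s + 3)) = -3/(s + 3) - 5/(s + 1).
An antiderivative is F(s) = -5*log(s + 1) - 3*log(s + 3).
Then F(3) - F(1) = (-13*log(2) - 3*log(3)) - (-11*log(2)) = -3*log(3) - 2*log(2).

-3*log(3) - 2*log(2)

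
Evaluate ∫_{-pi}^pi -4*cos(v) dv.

An antiderivative is F(v) = -4*sin(v).
Then F(pi) - F(-pi) = (0) - (0) = 0.

0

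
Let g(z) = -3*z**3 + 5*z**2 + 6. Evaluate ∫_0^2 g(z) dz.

40/3

By the power rule, an antiderivative is F(z) = -3*z**4/4 + 5*z**3/3 + 6*z.
Then F(2) - F(0) = (40/3) - (0) = 40/3.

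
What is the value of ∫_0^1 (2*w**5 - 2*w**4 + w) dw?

13/30

By the power rule, an antiderivative is F(w) = w**6/3 - 2*w**5/5 + w**2/2.
Then F(1) - F(0) = (13/30) - (0) = 13/30.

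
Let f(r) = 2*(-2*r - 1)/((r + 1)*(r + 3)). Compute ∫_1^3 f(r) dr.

-5*log(3) + 6*log(2)

Factor the denominator: r**2 + 4*r + 3 = (r + 3)(r + 1).
Partial fractions: 2*(-2*r - 1)/((r + 1)*(r + 3)) = -5/(r + 3) + 1/(r + 1).
An antiderivative is F(r) = log(r + 1) - 5*log(r + 3).
Then F(3) - F(1) = (-5*log(3) - 3*log(2)) - (-9*log(2)) = -5*log(3) + 6*log(2).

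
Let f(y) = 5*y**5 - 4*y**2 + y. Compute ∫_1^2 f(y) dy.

134/3

By the power rule, an antiderivative is F(y) = 5*y**6/6 - 4*y**3/3 + y**2/2.
Then F(2) - F(1) = (134/3) - (0) = 134/3.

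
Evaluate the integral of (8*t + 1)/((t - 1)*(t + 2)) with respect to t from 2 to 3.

-7*log(2) + 5*log(5)

Factor the denominator: t**2 + t - 2 = (t + 2)(t - 1).
Partial fractions: (8*t + 1)/((t - 1)*(t + 2)) = 5/(t + 2) + 3/(t - 1).
An antiderivative is F(t) = 3*log(t - 1) + 5*log(t + 2).
Then F(3) - F(2) = (3*log(2) + 5*log(5)) - (10*log(2)) = -7*log(2) + 5*log(5).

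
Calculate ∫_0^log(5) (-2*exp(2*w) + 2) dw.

An antiderivative is F(w) = -exp(2*w) + 2*w.
Then F(log(5)) - F(0) = (-25 + log(25)) - (-1) = -24 + 2*log(5).

-24 + 2*log(5)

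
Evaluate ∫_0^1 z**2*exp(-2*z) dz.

Integrate by parts twice (u = z^2, dv = exp(-2*z) dz).
An antiderivative is F(z) = (-2*z**2 - 2*z - 1)*exp(-2*z)/4.
Then F(1) - F(0) = (-5*exp(-2)/4) - (-1/4) = (-5 + exp(2))*exp(-2)/4.

(-5 + exp(2))*exp(-2)/4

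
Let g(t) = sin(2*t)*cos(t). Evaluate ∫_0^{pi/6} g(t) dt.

Use the identity sin(2*t)cos(t) = [sin(3*t) + sin(t)]/2.
An antiderivative is F(t) = -cos(t)/2 - cos(3*t)/6.
Then F(pi/6) - F(0) = (-sqrt(3)/4) - (-2/3) = 2/3 - sqrt(3)/4.

2/3 - sqrt(3)/4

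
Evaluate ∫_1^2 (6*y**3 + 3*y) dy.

By the power rule, an antiderivative is F(y) = 3*y**4/2 + 3*y**2/2.
Then F(2) - F(1) = (30) - (3) = 27.

27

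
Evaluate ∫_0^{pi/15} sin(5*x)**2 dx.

Use the identity sin^2(5*x) = (1 - cos(10*x))/2.
An antiderivative is F(x) = x/2 - sin(10*x)/20.
Then F(pi/15) - F(0) = (-sqrt(3)/40 + pi/30) - (0) = -sqrt(3)/40 + pi/30.

-sqrt(3)/40 + pi/30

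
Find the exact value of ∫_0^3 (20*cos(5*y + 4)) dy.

Let u = 5*y + 4, so du = 5 dy. When y = 0, u = 4; when y = 3, u = 19.
The integral becomes 4·∫ cos(u) du from 4 to 19, with antiderivative 4*sin(u).
Back in y: F(y) = 4*sin(5*y + 4).
Then F(3) - F(0) = (4*sin(19)) - (4*sin(4)) = 4*sin(19) - 4*sin(4).

4*sin(19) - 4*sin(4)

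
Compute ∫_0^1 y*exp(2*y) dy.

Integrate by parts once (u = y, dv = exp(2*y) dy).
An antiderivative is F(y) = (2*y - 1)*exp(2*y)/4.
Then F(1) - F(0) = (exp(2)/4) - (-1/4) = 1/4 + exp(2)/4.

1/4 + exp(2)/4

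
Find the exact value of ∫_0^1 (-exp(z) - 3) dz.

-E - 2

An antiderivative is F(z) = -3*z - exp(z).
Then F(1) - F(0) = (-3 - E) - (-1) = -E - 2.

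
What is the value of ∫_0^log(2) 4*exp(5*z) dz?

Let u = exp(z), so du = exp(z) dz. When z = 0, u = 1; when z = log(2), u = 2.
The integral becomes 4·∫ u**4 du from 1 to 2, with antiderivative 4*u**5/5.
Back in z: F(z) = 4*exp(5*z)/5.
Then F(log(2)) - F(0) = (128/5) - (4/5) = 124/5.

124/5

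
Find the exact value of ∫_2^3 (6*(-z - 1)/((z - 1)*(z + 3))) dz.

Factor the denominator: z**2 + 2*z - 3 = (z + 3)(z - 1).
Partial fractions: 6*(-z - 1)/((z - 1)*(z + 3)) = -3/(z + 3) - 3/(z - 1).
An antiderivative is F(z) = -3*log(z - 1) - 3*log(z + 3).
Then F(3) - F(2) = (-6*log(2) - 3*log(3)) - (-3*log(5)) = -6*log(2) - 3*log(3) + 3*log(5).

-6*log(2) - 3*log(3) + 3*log(5)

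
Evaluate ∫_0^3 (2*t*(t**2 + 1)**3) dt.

Let u = t**2 + 1, so du = 2*t dt. When t = 0, u = 1; when t = 3, u = 10.
The integral becomes ∫ u**3 du from 1 to 10, with antiderivative u**4/4.
Back in t: F(t) = (t**2 + 1)**4/4.
Then F(3) - F(0) = (2500) - (1/4) = 9999/4.

9999/4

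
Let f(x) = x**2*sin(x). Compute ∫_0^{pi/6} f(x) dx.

-2 - sqrt(3)*pi**2/72 + pi/6 + sqrt(3)

Integrate by parts twice (u = x^2, dv = sin(x) dx).
An antiderivative is F(x) = -x**2*cos(x) + 2*x*sin(x) + 2*cos(x).
Then F(pi/6) - F(0) = (-sqrt(3)*pi**2/72 + pi/6 + sqrt(3)) - (2) = -2 - sqrt(3)*pi**2/72 + pi/6 + sqrt(3).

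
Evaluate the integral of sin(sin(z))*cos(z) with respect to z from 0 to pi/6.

1 - cos(1/2)

Let u = sin(z), so du = cos(z) dz. When z = 0, u = 0; when z = pi/6, u = 1/2.
The integral becomes ∫ sin(u) du from 0 to 1/2, with antiderivative -cos(u).
Back in z: F(z) = -cos(sin(z)).
Then F(pi/6) - F(0) = (-cos(1/2)) - (-1) = 1 - cos(1/2).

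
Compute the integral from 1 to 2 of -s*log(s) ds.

Integrate by parts once (u = ln s, dv = -s ds).
An antiderivative is F(s) = -s**2*(2*log(s) - 1)/4.
Then F(2) - F(1) = (1 - log(4)) - (1/4) = 3/4 - log(4).

3/4 - log(4)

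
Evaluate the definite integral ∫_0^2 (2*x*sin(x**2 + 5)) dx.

Let u = x**2 + 5, so du = 2*x dx. When x = 0, u = 5; when x = 2, u = 9.
The integral becomes ∫ sin(u) du from 5 to 9, with antiderivative -cos(u).
Back in x: F(x) = -cos(x**2 + 5).
Then F(2) - F(0) = (-cos(9)) - (-cos(5)) = cos(5) - cos(9).

cos(5) - cos(9)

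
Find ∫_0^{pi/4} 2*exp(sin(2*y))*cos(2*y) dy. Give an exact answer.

Let u = sin(2*y), so du = 2*cos(2*y) dy. When y = 0, u = 0; when y = pi/4, u = 1.
The integral becomes ∫ exp(u) du from 0 to 1, with antiderivative exp(u).
Back in y: F(y) = exp(sin(2*y)).
Then F(pi/4) - F(0) = (E) - (1) = -1 + E.

-1 + E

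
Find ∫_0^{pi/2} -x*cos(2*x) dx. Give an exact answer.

Integrate by parts once (u = x, dv = -cos(2*x) dx).
An antiderivative is F(x) = -x*sin(2*x)/2 - cos(2*x)/4.
Then F(pi/2) - F(0) = (1/4) - (-1/4) = 1/2.

1/2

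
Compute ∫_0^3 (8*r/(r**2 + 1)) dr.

4*log(2) + 4*log(5)

Let u = r**2 + 1, so du = 2*r dr. When r = 0, u = 1; when r = 3, u = 10.
The integral becomes 4·∫ 1/u du from 1 to 10, with antiderivative 4*log(u).
Back in r: F(r) = 4*log(r**2 + 1).
Then F(3) - F(0) = (4*log(2) + 4*log(5)) - (0) = 4*log(2) + 4*log(5).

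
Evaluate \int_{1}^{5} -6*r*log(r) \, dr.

Integrate by parts once (u = ln r, dv = -6*r dr).
An antiderivative is F(r) = -3*r**2*(2*log(r) - 1)/2.
Then F(5) - F(1) = (75/2 - 75*log(5)) - (3/2) = 36 - 75*log(5).

36 - 75*log(5)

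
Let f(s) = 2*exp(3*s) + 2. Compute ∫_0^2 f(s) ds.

An antiderivative is F(s) = 2*exp(3*s)/3 + 2*s.
Then F(2) - F(0) = (4 + 2*exp(6)/3) - (2/3) = 10/3 + 2*exp(6)/3.

10/3 + 2*exp(6)/3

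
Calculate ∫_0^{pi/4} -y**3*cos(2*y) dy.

-3/8 - pi**3/128 + 3*pi/16

Integrate by parts 3 times (u = y^3, dv = -cos(2*y) dy).
An antiderivative is F(y) = -y**3*sin(2*y)/2 - 3*y**2*cos(2*y)/4 + 3*y*sin(2*y)/4 + 3*cos(2*y)/8.
Then F(pi/4) - F(0) = (pi*(24 - pi**2)/128) - (3/8) = -3/8 - pi**3/128 + 3*pi/16.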